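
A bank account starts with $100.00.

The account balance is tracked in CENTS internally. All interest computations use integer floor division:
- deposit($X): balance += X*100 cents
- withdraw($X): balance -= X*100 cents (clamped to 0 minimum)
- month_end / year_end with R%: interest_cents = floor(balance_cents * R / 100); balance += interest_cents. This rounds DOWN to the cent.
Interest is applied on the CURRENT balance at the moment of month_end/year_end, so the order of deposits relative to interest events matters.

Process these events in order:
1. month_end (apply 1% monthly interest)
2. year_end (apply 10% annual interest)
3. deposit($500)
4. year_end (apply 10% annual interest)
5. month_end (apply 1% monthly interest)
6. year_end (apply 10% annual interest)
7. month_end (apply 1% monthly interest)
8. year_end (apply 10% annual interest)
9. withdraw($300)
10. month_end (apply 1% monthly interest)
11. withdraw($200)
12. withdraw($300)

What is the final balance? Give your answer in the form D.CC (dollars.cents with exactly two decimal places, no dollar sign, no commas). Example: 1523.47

Answer: 34.99

Derivation:
After 1 (month_end (apply 1% monthly interest)): balance=$101.00 total_interest=$1.00
After 2 (year_end (apply 10% annual interest)): balance=$111.10 total_interest=$11.10
After 3 (deposit($500)): balance=$611.10 total_interest=$11.10
After 4 (year_end (apply 10% annual interest)): balance=$672.21 total_interest=$72.21
After 5 (month_end (apply 1% monthly interest)): balance=$678.93 total_interest=$78.93
After 6 (year_end (apply 10% annual interest)): balance=$746.82 total_interest=$146.82
After 7 (month_end (apply 1% monthly interest)): balance=$754.28 total_interest=$154.28
After 8 (year_end (apply 10% annual interest)): balance=$829.70 total_interest=$229.70
After 9 (withdraw($300)): balance=$529.70 total_interest=$229.70
After 10 (month_end (apply 1% monthly interest)): balance=$534.99 total_interest=$234.99
After 11 (withdraw($200)): balance=$334.99 total_interest=$234.99
After 12 (withdraw($300)): balance=$34.99 total_interest=$234.99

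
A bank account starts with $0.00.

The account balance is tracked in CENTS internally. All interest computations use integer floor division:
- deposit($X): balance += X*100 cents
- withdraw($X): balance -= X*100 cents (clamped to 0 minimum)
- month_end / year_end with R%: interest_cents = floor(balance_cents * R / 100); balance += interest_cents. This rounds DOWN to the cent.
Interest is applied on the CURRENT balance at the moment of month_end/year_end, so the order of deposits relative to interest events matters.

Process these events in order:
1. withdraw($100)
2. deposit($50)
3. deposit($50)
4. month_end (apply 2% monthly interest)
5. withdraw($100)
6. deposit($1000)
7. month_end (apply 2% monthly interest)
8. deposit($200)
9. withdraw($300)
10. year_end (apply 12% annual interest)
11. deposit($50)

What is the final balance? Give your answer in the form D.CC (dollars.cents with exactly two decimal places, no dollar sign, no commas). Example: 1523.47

Answer: 1082.68

Derivation:
After 1 (withdraw($100)): balance=$0.00 total_interest=$0.00
After 2 (deposit($50)): balance=$50.00 total_interest=$0.00
After 3 (deposit($50)): balance=$100.00 total_interest=$0.00
After 4 (month_end (apply 2% monthly interest)): balance=$102.00 total_interest=$2.00
After 5 (withdraw($100)): balance=$2.00 total_interest=$2.00
After 6 (deposit($1000)): balance=$1002.00 total_interest=$2.00
After 7 (month_end (apply 2% monthly interest)): balance=$1022.04 total_interest=$22.04
After 8 (deposit($200)): balance=$1222.04 total_interest=$22.04
After 9 (withdraw($300)): balance=$922.04 total_interest=$22.04
After 10 (year_end (apply 12% annual interest)): balance=$1032.68 total_interest=$132.68
After 11 (deposit($50)): balance=$1082.68 total_interest=$132.68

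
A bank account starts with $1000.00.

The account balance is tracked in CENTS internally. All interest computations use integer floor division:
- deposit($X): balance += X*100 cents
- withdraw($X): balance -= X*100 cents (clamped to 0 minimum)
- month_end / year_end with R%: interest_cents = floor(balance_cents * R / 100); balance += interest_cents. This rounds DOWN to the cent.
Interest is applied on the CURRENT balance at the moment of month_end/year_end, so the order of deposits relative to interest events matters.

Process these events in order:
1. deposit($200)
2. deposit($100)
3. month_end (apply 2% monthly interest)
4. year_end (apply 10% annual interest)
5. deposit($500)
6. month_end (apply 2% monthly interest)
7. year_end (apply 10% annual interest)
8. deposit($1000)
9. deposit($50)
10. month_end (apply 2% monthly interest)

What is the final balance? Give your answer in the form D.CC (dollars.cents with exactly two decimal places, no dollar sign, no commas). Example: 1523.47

After 1 (deposit($200)): balance=$1200.00 total_interest=$0.00
After 2 (deposit($100)): balance=$1300.00 total_interest=$0.00
After 3 (month_end (apply 2% monthly interest)): balance=$1326.00 total_interest=$26.00
After 4 (year_end (apply 10% annual interest)): balance=$1458.60 total_interest=$158.60
After 5 (deposit($500)): balance=$1958.60 total_interest=$158.60
After 6 (month_end (apply 2% monthly interest)): balance=$1997.77 total_interest=$197.77
After 7 (year_end (apply 10% annual interest)): balance=$2197.54 total_interest=$397.54
After 8 (deposit($1000)): balance=$3197.54 total_interest=$397.54
After 9 (deposit($50)): balance=$3247.54 total_interest=$397.54
After 10 (month_end (apply 2% monthly interest)): balance=$3312.49 total_interest=$462.49

Answer: 3312.49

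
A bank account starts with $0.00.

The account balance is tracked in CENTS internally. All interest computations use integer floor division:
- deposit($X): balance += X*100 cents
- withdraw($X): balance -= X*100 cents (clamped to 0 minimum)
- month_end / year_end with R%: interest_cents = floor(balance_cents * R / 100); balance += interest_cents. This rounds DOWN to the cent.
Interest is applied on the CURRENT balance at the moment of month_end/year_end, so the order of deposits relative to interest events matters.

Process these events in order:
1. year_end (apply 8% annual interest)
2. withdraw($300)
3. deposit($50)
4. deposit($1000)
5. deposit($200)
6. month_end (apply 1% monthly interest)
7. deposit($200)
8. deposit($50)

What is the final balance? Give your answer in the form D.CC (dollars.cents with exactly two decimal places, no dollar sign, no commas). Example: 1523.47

Answer: 1512.50

Derivation:
After 1 (year_end (apply 8% annual interest)): balance=$0.00 total_interest=$0.00
After 2 (withdraw($300)): balance=$0.00 total_interest=$0.00
After 3 (deposit($50)): balance=$50.00 total_interest=$0.00
After 4 (deposit($1000)): balance=$1050.00 total_interest=$0.00
After 5 (deposit($200)): balance=$1250.00 total_interest=$0.00
After 6 (month_end (apply 1% monthly interest)): balance=$1262.50 total_interest=$12.50
After 7 (deposit($200)): balance=$1462.50 total_interest=$12.50
After 8 (deposit($50)): balance=$1512.50 total_interest=$12.50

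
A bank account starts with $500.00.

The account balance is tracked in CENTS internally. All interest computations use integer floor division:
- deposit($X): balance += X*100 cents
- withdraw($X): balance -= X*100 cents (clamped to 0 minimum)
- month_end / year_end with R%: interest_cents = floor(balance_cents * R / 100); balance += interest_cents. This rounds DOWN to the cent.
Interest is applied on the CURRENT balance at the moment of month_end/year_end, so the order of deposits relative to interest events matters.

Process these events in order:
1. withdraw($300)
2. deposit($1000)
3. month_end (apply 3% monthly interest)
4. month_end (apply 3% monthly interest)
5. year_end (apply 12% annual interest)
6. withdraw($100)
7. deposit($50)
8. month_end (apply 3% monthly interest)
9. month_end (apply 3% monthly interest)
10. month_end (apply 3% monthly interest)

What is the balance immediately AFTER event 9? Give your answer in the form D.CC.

After 1 (withdraw($300)): balance=$200.00 total_interest=$0.00
After 2 (deposit($1000)): balance=$1200.00 total_interest=$0.00
After 3 (month_end (apply 3% monthly interest)): balance=$1236.00 total_interest=$36.00
After 4 (month_end (apply 3% monthly interest)): balance=$1273.08 total_interest=$73.08
After 5 (year_end (apply 12% annual interest)): balance=$1425.84 total_interest=$225.84
After 6 (withdraw($100)): balance=$1325.84 total_interest=$225.84
After 7 (deposit($50)): balance=$1375.84 total_interest=$225.84
After 8 (month_end (apply 3% monthly interest)): balance=$1417.11 total_interest=$267.11
After 9 (month_end (apply 3% monthly interest)): balance=$1459.62 total_interest=$309.62

Answer: 1459.62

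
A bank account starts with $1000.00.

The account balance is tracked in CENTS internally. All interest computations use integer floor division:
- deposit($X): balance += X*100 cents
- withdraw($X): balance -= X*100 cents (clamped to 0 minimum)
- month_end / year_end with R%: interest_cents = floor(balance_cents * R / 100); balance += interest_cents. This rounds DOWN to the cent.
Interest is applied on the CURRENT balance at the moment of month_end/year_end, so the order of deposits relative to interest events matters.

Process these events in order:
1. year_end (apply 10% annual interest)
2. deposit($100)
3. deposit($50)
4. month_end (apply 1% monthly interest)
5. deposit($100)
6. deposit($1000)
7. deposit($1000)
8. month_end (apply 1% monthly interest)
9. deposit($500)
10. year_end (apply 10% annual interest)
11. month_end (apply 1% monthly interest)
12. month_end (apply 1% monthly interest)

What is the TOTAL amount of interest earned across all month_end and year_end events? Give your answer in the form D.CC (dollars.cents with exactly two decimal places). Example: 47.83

After 1 (year_end (apply 10% annual interest)): balance=$1100.00 total_interest=$100.00
After 2 (deposit($100)): balance=$1200.00 total_interest=$100.00
After 3 (deposit($50)): balance=$1250.00 total_interest=$100.00
After 4 (month_end (apply 1% monthly interest)): balance=$1262.50 total_interest=$112.50
After 5 (deposit($100)): balance=$1362.50 total_interest=$112.50
After 6 (deposit($1000)): balance=$2362.50 total_interest=$112.50
After 7 (deposit($1000)): balance=$3362.50 total_interest=$112.50
After 8 (month_end (apply 1% monthly interest)): balance=$3396.12 total_interest=$146.12
After 9 (deposit($500)): balance=$3896.12 total_interest=$146.12
After 10 (year_end (apply 10% annual interest)): balance=$4285.73 total_interest=$535.73
After 11 (month_end (apply 1% monthly interest)): balance=$4328.58 total_interest=$578.58
After 12 (month_end (apply 1% monthly interest)): balance=$4371.86 total_interest=$621.86

Answer: 621.86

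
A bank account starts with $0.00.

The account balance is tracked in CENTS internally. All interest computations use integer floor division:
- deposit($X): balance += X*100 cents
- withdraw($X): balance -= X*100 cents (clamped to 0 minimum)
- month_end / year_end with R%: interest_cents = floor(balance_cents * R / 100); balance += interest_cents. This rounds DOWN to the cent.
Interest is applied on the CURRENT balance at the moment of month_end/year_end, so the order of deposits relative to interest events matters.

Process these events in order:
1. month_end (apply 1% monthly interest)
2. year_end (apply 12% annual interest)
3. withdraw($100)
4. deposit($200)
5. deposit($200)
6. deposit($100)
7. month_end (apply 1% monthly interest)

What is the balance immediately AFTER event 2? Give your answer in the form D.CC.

After 1 (month_end (apply 1% monthly interest)): balance=$0.00 total_interest=$0.00
After 2 (year_end (apply 12% annual interest)): balance=$0.00 total_interest=$0.00

Answer: 0.00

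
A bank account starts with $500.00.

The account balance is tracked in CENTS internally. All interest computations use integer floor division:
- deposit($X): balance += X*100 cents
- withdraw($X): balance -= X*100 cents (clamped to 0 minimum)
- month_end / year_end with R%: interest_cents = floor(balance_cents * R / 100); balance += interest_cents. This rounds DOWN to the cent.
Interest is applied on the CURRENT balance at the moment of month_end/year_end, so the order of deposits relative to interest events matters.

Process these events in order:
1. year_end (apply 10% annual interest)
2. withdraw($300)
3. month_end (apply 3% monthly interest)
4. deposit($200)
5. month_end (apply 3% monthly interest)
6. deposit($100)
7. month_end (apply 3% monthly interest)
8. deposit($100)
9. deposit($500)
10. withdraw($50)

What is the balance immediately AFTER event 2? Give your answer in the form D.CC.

Answer: 250.00

Derivation:
After 1 (year_end (apply 10% annual interest)): balance=$550.00 total_interest=$50.00
After 2 (withdraw($300)): balance=$250.00 total_interest=$50.00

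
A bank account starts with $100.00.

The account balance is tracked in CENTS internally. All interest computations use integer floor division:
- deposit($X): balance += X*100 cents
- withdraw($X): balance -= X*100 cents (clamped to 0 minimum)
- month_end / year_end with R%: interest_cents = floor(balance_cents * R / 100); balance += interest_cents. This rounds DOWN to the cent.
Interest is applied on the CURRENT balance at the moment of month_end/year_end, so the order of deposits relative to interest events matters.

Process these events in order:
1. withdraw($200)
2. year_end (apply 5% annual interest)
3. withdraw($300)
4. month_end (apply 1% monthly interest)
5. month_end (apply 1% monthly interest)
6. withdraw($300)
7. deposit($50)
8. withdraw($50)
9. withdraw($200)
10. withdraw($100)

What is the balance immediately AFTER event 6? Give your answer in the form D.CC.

After 1 (withdraw($200)): balance=$0.00 total_interest=$0.00
After 2 (year_end (apply 5% annual interest)): balance=$0.00 total_interest=$0.00
After 3 (withdraw($300)): balance=$0.00 total_interest=$0.00
After 4 (month_end (apply 1% monthly interest)): balance=$0.00 total_interest=$0.00
After 5 (month_end (apply 1% monthly interest)): balance=$0.00 total_interest=$0.00
After 6 (withdraw($300)): balance=$0.00 total_interest=$0.00

Answer: 0.00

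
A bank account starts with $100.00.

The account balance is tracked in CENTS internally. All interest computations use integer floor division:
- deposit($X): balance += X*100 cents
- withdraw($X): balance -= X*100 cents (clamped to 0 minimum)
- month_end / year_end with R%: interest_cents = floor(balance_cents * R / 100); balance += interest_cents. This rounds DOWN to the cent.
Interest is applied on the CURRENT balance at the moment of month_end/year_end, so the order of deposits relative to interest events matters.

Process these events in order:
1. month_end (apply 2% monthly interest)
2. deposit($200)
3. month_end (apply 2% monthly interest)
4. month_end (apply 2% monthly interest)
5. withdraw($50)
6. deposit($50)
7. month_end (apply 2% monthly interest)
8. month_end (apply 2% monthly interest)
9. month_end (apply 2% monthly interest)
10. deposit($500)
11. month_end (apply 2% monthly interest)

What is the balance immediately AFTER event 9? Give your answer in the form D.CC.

After 1 (month_end (apply 2% monthly interest)): balance=$102.00 total_interest=$2.00
After 2 (deposit($200)): balance=$302.00 total_interest=$2.00
After 3 (month_end (apply 2% monthly interest)): balance=$308.04 total_interest=$8.04
After 4 (month_end (apply 2% monthly interest)): balance=$314.20 total_interest=$14.20
After 5 (withdraw($50)): balance=$264.20 total_interest=$14.20
After 6 (deposit($50)): balance=$314.20 total_interest=$14.20
After 7 (month_end (apply 2% monthly interest)): balance=$320.48 total_interest=$20.48
After 8 (month_end (apply 2% monthly interest)): balance=$326.88 total_interest=$26.88
After 9 (month_end (apply 2% monthly interest)): balance=$333.41 total_interest=$33.41

Answer: 333.41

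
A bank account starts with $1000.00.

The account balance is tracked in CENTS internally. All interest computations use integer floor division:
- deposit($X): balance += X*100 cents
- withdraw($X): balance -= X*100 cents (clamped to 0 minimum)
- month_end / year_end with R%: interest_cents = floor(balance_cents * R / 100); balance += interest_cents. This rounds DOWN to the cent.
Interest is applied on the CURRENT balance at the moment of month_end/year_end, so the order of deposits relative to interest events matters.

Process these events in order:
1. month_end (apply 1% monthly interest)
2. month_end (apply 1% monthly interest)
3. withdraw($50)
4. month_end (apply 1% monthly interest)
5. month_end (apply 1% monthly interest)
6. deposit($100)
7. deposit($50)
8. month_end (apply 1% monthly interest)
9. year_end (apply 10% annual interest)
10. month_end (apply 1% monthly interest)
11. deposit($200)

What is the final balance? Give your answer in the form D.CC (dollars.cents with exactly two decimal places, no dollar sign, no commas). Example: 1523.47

After 1 (month_end (apply 1% monthly interest)): balance=$1010.00 total_interest=$10.00
After 2 (month_end (apply 1% monthly interest)): balance=$1020.10 total_interest=$20.10
After 3 (withdraw($50)): balance=$970.10 total_interest=$20.10
After 4 (month_end (apply 1% monthly interest)): balance=$979.80 total_interest=$29.80
After 5 (month_end (apply 1% monthly interest)): balance=$989.59 total_interest=$39.59
After 6 (deposit($100)): balance=$1089.59 total_interest=$39.59
After 7 (deposit($50)): balance=$1139.59 total_interest=$39.59
After 8 (month_end (apply 1% monthly interest)): balance=$1150.98 total_interest=$50.98
After 9 (year_end (apply 10% annual interest)): balance=$1266.07 total_interest=$166.07
After 10 (month_end (apply 1% monthly interest)): balance=$1278.73 total_interest=$178.73
After 11 (deposit($200)): balance=$1478.73 total_interest=$178.73

Answer: 1478.73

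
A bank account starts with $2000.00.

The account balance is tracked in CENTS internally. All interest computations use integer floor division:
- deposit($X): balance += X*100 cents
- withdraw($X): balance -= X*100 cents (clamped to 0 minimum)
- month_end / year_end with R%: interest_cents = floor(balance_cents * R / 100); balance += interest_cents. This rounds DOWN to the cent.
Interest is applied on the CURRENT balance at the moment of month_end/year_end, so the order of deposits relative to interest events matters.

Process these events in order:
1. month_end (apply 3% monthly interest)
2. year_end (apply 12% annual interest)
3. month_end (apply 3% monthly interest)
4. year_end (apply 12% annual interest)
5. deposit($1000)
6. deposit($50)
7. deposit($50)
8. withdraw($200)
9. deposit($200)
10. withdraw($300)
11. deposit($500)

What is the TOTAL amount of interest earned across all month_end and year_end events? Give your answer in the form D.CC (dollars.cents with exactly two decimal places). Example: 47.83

After 1 (month_end (apply 3% monthly interest)): balance=$2060.00 total_interest=$60.00
After 2 (year_end (apply 12% annual interest)): balance=$2307.20 total_interest=$307.20
After 3 (month_end (apply 3% monthly interest)): balance=$2376.41 total_interest=$376.41
After 4 (year_end (apply 12% annual interest)): balance=$2661.57 total_interest=$661.57
After 5 (deposit($1000)): balance=$3661.57 total_interest=$661.57
After 6 (deposit($50)): balance=$3711.57 total_interest=$661.57
After 7 (deposit($50)): balance=$3761.57 total_interest=$661.57
After 8 (withdraw($200)): balance=$3561.57 total_interest=$661.57
After 9 (deposit($200)): balance=$3761.57 total_interest=$661.57
After 10 (withdraw($300)): balance=$3461.57 total_interest=$661.57
After 11 (deposit($500)): balance=$3961.57 total_interest=$661.57

Answer: 661.57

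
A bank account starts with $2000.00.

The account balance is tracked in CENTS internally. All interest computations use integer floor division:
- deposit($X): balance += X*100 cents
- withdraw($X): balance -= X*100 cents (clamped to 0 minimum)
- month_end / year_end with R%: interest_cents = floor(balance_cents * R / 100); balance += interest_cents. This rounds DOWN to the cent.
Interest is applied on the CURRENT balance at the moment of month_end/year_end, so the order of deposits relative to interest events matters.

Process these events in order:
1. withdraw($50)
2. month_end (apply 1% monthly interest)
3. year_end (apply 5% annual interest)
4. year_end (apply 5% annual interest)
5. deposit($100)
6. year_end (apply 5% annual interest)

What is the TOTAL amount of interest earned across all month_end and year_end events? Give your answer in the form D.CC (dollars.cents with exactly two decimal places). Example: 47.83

Answer: 334.92

Derivation:
After 1 (withdraw($50)): balance=$1950.00 total_interest=$0.00
After 2 (month_end (apply 1% monthly interest)): balance=$1969.50 total_interest=$19.50
After 3 (year_end (apply 5% annual interest)): balance=$2067.97 total_interest=$117.97
After 4 (year_end (apply 5% annual interest)): balance=$2171.36 total_interest=$221.36
After 5 (deposit($100)): balance=$2271.36 total_interest=$221.36
After 6 (year_end (apply 5% annual interest)): balance=$2384.92 total_interest=$334.92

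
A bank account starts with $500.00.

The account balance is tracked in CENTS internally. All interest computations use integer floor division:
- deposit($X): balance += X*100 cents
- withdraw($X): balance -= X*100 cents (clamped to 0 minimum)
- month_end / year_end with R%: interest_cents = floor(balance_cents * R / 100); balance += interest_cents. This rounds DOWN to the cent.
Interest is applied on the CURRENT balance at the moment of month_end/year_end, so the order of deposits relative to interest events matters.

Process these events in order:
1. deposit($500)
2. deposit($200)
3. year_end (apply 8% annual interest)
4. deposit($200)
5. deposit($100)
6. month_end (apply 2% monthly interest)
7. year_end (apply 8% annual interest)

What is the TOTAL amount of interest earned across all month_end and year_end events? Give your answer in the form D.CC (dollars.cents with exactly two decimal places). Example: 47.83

After 1 (deposit($500)): balance=$1000.00 total_interest=$0.00
After 2 (deposit($200)): balance=$1200.00 total_interest=$0.00
After 3 (year_end (apply 8% annual interest)): balance=$1296.00 total_interest=$96.00
After 4 (deposit($200)): balance=$1496.00 total_interest=$96.00
After 5 (deposit($100)): balance=$1596.00 total_interest=$96.00
After 6 (month_end (apply 2% monthly interest)): balance=$1627.92 total_interest=$127.92
After 7 (year_end (apply 8% annual interest)): balance=$1758.15 total_interest=$258.15

Answer: 258.15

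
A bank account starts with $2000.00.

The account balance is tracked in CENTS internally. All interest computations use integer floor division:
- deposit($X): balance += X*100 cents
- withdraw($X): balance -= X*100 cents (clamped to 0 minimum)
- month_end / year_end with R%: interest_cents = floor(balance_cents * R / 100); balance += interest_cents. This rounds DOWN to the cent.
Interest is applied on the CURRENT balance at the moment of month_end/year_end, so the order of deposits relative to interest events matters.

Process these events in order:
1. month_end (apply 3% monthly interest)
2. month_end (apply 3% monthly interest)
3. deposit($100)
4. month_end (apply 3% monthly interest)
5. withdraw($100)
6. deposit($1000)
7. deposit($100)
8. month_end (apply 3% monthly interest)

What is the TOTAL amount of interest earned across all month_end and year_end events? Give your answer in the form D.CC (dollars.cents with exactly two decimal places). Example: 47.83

Answer: 287.10

Derivation:
After 1 (month_end (apply 3% monthly interest)): balance=$2060.00 total_interest=$60.00
After 2 (month_end (apply 3% monthly interest)): balance=$2121.80 total_interest=$121.80
After 3 (deposit($100)): balance=$2221.80 total_interest=$121.80
After 4 (month_end (apply 3% monthly interest)): balance=$2288.45 total_interest=$188.45
After 5 (withdraw($100)): balance=$2188.45 total_interest=$188.45
After 6 (deposit($1000)): balance=$3188.45 total_interest=$188.45
After 7 (deposit($100)): balance=$3288.45 total_interest=$188.45
After 8 (month_end (apply 3% monthly interest)): balance=$3387.10 total_interest=$287.10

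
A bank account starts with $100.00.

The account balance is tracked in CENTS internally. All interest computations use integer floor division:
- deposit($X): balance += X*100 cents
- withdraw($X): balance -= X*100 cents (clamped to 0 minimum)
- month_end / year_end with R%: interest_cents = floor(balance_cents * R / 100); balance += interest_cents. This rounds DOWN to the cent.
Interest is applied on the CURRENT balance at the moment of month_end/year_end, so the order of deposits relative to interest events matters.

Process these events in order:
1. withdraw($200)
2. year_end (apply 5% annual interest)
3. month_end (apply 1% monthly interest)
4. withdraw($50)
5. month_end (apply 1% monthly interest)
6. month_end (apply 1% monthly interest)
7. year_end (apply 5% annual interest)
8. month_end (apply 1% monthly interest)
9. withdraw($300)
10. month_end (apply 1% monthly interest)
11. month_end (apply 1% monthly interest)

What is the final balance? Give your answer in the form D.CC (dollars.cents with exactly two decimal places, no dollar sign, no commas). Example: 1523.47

After 1 (withdraw($200)): balance=$0.00 total_interest=$0.00
After 2 (year_end (apply 5% annual interest)): balance=$0.00 total_interest=$0.00
After 3 (month_end (apply 1% monthly interest)): balance=$0.00 total_interest=$0.00
After 4 (withdraw($50)): balance=$0.00 total_interest=$0.00
After 5 (month_end (apply 1% monthly interest)): balance=$0.00 total_interest=$0.00
After 6 (month_end (apply 1% monthly interest)): balance=$0.00 total_interest=$0.00
After 7 (year_end (apply 5% annual interest)): balance=$0.00 total_interest=$0.00
After 8 (month_end (apply 1% monthly interest)): balance=$0.00 total_interest=$0.00
After 9 (withdraw($300)): balance=$0.00 total_interest=$0.00
After 10 (month_end (apply 1% monthly interest)): balance=$0.00 total_interest=$0.00
After 11 (month_end (apply 1% monthly interest)): balance=$0.00 total_interest=$0.00

Answer: 0.00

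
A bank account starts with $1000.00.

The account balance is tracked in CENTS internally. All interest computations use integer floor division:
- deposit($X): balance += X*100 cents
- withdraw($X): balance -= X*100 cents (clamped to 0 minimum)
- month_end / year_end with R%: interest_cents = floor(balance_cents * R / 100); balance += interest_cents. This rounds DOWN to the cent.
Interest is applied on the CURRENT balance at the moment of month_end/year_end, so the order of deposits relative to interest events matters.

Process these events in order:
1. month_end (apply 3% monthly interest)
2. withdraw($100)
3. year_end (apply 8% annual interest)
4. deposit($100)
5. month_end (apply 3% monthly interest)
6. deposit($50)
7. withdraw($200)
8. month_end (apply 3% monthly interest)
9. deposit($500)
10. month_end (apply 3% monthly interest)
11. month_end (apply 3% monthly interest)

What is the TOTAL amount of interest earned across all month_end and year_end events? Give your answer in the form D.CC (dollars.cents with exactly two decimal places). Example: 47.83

After 1 (month_end (apply 3% monthly interest)): balance=$1030.00 total_interest=$30.00
After 2 (withdraw($100)): balance=$930.00 total_interest=$30.00
After 3 (year_end (apply 8% annual interest)): balance=$1004.40 total_interest=$104.40
After 4 (deposit($100)): balance=$1104.40 total_interest=$104.40
After 5 (month_end (apply 3% monthly interest)): balance=$1137.53 total_interest=$137.53
After 6 (deposit($50)): balance=$1187.53 total_interest=$137.53
After 7 (withdraw($200)): balance=$987.53 total_interest=$137.53
After 8 (month_end (apply 3% monthly interest)): balance=$1017.15 total_interest=$167.15
After 9 (deposit($500)): balance=$1517.15 total_interest=$167.15
After 10 (month_end (apply 3% monthly interest)): balance=$1562.66 total_interest=$212.66
After 11 (month_end (apply 3% monthly interest)): balance=$1609.53 total_interest=$259.53

Answer: 259.53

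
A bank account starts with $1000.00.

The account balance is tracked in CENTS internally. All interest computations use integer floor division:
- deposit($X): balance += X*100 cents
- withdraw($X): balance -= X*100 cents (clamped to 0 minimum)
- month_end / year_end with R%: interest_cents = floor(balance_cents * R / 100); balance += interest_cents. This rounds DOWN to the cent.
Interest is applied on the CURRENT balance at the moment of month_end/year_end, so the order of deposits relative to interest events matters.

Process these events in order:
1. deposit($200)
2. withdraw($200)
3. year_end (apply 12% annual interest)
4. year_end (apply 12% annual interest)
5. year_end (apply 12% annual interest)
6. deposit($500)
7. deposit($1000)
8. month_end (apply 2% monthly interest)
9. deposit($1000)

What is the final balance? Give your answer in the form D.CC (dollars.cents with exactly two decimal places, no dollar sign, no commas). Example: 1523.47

Answer: 3963.01

Derivation:
After 1 (deposit($200)): balance=$1200.00 total_interest=$0.00
After 2 (withdraw($200)): balance=$1000.00 total_interest=$0.00
After 3 (year_end (apply 12% annual interest)): balance=$1120.00 total_interest=$120.00
After 4 (year_end (apply 12% annual interest)): balance=$1254.40 total_interest=$254.40
After 5 (year_end (apply 12% annual interest)): balance=$1404.92 total_interest=$404.92
After 6 (deposit($500)): balance=$1904.92 total_interest=$404.92
After 7 (deposit($1000)): balance=$2904.92 total_interest=$404.92
After 8 (month_end (apply 2% monthly interest)): balance=$2963.01 total_interest=$463.01
After 9 (deposit($1000)): balance=$3963.01 total_interest=$463.01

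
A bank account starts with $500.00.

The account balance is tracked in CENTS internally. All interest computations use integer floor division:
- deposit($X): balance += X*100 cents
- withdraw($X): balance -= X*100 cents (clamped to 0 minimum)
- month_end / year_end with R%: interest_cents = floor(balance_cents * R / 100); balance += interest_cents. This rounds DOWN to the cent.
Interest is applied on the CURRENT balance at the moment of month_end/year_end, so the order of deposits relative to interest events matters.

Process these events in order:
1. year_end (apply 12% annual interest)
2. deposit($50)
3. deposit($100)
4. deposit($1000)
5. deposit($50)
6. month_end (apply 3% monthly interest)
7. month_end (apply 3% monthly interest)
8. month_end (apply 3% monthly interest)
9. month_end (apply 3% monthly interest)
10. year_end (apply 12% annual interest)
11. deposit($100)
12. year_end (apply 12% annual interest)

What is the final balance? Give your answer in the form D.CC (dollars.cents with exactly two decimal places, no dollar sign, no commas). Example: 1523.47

Answer: 2596.80

Derivation:
After 1 (year_end (apply 12% annual interest)): balance=$560.00 total_interest=$60.00
After 2 (deposit($50)): balance=$610.00 total_interest=$60.00
After 3 (deposit($100)): balance=$710.00 total_interest=$60.00
After 4 (deposit($1000)): balance=$1710.00 total_interest=$60.00
After 5 (deposit($50)): balance=$1760.00 total_interest=$60.00
After 6 (month_end (apply 3% monthly interest)): balance=$1812.80 total_interest=$112.80
After 7 (month_end (apply 3% monthly interest)): balance=$1867.18 total_interest=$167.18
After 8 (month_end (apply 3% monthly interest)): balance=$1923.19 total_interest=$223.19
After 9 (month_end (apply 3% monthly interest)): balance=$1980.88 total_interest=$280.88
After 10 (year_end (apply 12% annual interest)): balance=$2218.58 total_interest=$518.58
After 11 (deposit($100)): balance=$2318.58 total_interest=$518.58
After 12 (year_end (apply 12% annual interest)): balance=$2596.80 total_interest=$796.80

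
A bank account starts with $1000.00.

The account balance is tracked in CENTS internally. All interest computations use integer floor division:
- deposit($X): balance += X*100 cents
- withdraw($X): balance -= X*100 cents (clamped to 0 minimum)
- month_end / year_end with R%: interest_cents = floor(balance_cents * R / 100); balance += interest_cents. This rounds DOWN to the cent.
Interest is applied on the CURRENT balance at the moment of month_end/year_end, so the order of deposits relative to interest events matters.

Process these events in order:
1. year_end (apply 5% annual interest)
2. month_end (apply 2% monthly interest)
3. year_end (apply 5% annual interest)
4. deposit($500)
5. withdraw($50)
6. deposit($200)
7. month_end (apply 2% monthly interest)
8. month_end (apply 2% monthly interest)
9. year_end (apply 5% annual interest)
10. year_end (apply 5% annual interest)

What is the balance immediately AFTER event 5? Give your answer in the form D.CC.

After 1 (year_end (apply 5% annual interest)): balance=$1050.00 total_interest=$50.00
After 2 (month_end (apply 2% monthly interest)): balance=$1071.00 total_interest=$71.00
After 3 (year_end (apply 5% annual interest)): balance=$1124.55 total_interest=$124.55
After 4 (deposit($500)): balance=$1624.55 total_interest=$124.55
After 5 (withdraw($50)): balance=$1574.55 total_interest=$124.55

Answer: 1574.55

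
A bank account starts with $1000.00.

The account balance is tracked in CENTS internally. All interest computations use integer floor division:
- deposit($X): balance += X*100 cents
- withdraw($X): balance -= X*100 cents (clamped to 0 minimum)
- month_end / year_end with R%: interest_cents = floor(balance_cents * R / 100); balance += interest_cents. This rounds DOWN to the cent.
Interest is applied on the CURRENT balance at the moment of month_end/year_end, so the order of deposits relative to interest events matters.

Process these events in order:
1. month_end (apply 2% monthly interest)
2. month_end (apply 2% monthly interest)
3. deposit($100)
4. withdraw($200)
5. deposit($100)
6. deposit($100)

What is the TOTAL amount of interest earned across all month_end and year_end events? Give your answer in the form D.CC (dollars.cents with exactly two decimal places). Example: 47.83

After 1 (month_end (apply 2% monthly interest)): balance=$1020.00 total_interest=$20.00
After 2 (month_end (apply 2% monthly interest)): balance=$1040.40 total_interest=$40.40
After 3 (deposit($100)): balance=$1140.40 total_interest=$40.40
After 4 (withdraw($200)): balance=$940.40 total_interest=$40.40
After 5 (deposit($100)): balance=$1040.40 total_interest=$40.40
After 6 (deposit($100)): balance=$1140.40 total_interest=$40.40

Answer: 40.40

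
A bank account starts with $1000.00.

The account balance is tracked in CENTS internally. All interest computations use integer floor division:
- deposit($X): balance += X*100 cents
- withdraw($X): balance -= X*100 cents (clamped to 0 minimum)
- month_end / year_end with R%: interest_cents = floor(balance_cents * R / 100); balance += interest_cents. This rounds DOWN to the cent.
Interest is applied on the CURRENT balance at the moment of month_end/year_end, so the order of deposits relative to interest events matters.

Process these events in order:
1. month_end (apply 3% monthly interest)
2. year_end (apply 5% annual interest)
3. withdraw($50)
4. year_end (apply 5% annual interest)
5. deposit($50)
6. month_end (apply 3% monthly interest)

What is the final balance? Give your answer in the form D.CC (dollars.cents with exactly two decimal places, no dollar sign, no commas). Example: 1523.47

After 1 (month_end (apply 3% monthly interest)): balance=$1030.00 total_interest=$30.00
After 2 (year_end (apply 5% annual interest)): balance=$1081.50 total_interest=$81.50
After 3 (withdraw($50)): balance=$1031.50 total_interest=$81.50
After 4 (year_end (apply 5% annual interest)): balance=$1083.07 total_interest=$133.07
After 5 (deposit($50)): balance=$1133.07 total_interest=$133.07
After 6 (month_end (apply 3% monthly interest)): balance=$1167.06 total_interest=$167.06

Answer: 1167.06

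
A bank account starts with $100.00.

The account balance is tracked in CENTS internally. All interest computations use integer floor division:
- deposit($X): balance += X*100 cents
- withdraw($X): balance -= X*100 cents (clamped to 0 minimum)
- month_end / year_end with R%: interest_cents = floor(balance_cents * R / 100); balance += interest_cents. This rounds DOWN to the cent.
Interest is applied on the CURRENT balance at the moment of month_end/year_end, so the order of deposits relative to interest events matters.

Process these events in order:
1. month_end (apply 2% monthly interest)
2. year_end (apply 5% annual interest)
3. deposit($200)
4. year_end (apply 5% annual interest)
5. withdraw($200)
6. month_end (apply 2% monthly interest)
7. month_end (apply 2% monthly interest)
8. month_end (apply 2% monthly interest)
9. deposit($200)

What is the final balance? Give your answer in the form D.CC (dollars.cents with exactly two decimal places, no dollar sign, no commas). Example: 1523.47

Answer: 329.92

Derivation:
After 1 (month_end (apply 2% monthly interest)): balance=$102.00 total_interest=$2.00
After 2 (year_end (apply 5% annual interest)): balance=$107.10 total_interest=$7.10
After 3 (deposit($200)): balance=$307.10 total_interest=$7.10
After 4 (year_end (apply 5% annual interest)): balance=$322.45 total_interest=$22.45
After 5 (withdraw($200)): balance=$122.45 total_interest=$22.45
After 6 (month_end (apply 2% monthly interest)): balance=$124.89 total_interest=$24.89
After 7 (month_end (apply 2% monthly interest)): balance=$127.38 total_interest=$27.38
After 8 (month_end (apply 2% monthly interest)): balance=$129.92 total_interest=$29.92
After 9 (deposit($200)): balance=$329.92 total_interest=$29.92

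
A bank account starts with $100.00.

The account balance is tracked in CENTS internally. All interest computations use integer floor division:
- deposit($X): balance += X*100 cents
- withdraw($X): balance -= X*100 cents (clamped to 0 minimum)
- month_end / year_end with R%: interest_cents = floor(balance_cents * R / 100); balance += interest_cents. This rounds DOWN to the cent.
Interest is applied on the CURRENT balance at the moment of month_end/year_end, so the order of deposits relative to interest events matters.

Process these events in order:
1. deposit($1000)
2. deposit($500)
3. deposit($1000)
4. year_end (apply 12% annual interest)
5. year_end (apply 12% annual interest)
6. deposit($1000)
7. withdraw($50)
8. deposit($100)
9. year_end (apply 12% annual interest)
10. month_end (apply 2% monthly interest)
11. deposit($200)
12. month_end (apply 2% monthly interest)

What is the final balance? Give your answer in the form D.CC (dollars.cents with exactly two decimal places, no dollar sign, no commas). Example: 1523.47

After 1 (deposit($1000)): balance=$1100.00 total_interest=$0.00
After 2 (deposit($500)): balance=$1600.00 total_interest=$0.00
After 3 (deposit($1000)): balance=$2600.00 total_interest=$0.00
After 4 (year_end (apply 12% annual interest)): balance=$2912.00 total_interest=$312.00
After 5 (year_end (apply 12% annual interest)): balance=$3261.44 total_interest=$661.44
After 6 (deposit($1000)): balance=$4261.44 total_interest=$661.44
After 7 (withdraw($50)): balance=$4211.44 total_interest=$661.44
After 8 (deposit($100)): balance=$4311.44 total_interest=$661.44
After 9 (year_end (apply 12% annual interest)): balance=$4828.81 total_interest=$1178.81
After 10 (month_end (apply 2% monthly interest)): balance=$4925.38 total_interest=$1275.38
After 11 (deposit($200)): balance=$5125.38 total_interest=$1275.38
After 12 (month_end (apply 2% monthly interest)): balance=$5227.88 total_interest=$1377.88

Answer: 5227.88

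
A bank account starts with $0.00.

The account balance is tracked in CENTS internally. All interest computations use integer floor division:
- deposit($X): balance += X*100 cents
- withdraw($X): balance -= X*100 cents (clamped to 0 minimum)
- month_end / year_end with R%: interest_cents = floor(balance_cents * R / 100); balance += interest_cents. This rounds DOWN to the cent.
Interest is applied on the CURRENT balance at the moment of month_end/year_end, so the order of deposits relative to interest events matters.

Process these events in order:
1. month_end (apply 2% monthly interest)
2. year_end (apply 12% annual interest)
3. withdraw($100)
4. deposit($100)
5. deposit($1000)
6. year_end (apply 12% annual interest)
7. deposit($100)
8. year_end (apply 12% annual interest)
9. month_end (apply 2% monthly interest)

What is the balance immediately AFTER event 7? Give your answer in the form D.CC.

Answer: 1332.00

Derivation:
After 1 (month_end (apply 2% monthly interest)): balance=$0.00 total_interest=$0.00
After 2 (year_end (apply 12% annual interest)): balance=$0.00 total_interest=$0.00
After 3 (withdraw($100)): balance=$0.00 total_interest=$0.00
After 4 (deposit($100)): balance=$100.00 total_interest=$0.00
After 5 (deposit($1000)): balance=$1100.00 total_interest=$0.00
After 6 (year_end (apply 12% annual interest)): balance=$1232.00 total_interest=$132.00
After 7 (deposit($100)): balance=$1332.00 total_interest=$132.00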